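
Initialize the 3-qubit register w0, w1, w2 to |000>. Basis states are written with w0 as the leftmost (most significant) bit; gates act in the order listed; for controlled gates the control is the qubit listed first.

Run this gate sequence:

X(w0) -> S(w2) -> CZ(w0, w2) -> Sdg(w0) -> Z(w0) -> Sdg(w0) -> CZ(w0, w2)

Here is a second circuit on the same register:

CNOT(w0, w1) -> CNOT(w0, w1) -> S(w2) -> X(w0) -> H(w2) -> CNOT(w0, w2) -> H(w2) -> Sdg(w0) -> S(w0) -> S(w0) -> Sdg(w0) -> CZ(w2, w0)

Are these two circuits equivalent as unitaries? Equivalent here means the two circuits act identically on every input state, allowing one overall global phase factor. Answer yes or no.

Yes: on every input state the two circuits agree up to one overall phase factor.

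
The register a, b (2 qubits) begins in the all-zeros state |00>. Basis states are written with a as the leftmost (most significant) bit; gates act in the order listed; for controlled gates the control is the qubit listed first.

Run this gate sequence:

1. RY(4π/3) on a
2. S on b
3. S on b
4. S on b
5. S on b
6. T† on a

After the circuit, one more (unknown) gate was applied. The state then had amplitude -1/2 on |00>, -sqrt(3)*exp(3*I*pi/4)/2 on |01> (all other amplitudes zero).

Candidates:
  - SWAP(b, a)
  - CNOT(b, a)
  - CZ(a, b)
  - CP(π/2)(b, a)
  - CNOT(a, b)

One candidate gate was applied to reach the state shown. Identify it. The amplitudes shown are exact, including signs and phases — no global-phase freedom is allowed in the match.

The applied gate was SWAP(b, a). Key observation: gates 2-5 undo each other exactly, leaving only the rest of the circuit to track.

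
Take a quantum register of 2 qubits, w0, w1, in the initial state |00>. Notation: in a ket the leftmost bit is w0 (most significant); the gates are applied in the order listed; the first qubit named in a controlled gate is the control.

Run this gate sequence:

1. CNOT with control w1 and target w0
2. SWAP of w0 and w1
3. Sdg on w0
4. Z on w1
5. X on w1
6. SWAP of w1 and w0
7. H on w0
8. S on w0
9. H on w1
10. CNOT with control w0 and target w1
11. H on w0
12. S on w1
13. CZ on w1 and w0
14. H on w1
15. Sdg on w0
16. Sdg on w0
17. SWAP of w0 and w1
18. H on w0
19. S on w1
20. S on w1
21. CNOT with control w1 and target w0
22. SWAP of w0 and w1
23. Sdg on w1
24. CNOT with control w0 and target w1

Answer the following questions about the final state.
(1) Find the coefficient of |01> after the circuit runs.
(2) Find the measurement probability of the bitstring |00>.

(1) The final state's coefficient on |01> equals sqrt(2)*(1 - I)/4.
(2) A full measurement returns |00> with probability 1/4.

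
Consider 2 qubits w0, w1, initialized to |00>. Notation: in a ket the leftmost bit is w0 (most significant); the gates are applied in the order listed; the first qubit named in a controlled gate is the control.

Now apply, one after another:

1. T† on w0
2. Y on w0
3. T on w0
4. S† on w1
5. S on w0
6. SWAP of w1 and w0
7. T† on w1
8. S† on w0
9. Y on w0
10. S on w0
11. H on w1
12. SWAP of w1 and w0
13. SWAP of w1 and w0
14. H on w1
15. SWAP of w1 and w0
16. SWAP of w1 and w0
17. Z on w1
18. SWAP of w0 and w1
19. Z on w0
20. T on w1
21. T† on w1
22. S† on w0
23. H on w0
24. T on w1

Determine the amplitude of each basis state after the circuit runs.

The resulting statevector has amplitude 0 on |00>, -sqrt(2)*exp(3*I*pi/4)/2 on |01>, 0 on |10>, sqrt(2)*exp(3*I*pi/4)/2 on |11>. Key observation: steps 11-14 multiply out to the identity, so the circuit reduces to the remaining gates.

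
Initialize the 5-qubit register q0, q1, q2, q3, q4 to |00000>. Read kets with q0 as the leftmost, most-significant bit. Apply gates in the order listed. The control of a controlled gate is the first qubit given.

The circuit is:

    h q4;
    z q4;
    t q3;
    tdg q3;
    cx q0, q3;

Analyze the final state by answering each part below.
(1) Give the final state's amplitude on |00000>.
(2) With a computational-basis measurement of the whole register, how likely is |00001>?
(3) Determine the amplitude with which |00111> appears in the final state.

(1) The amplitude on |00000> is sqrt(2)/2.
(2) The probability of measuring |00001> is 1/2.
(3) The final state's coefficient on |00111> equals 0.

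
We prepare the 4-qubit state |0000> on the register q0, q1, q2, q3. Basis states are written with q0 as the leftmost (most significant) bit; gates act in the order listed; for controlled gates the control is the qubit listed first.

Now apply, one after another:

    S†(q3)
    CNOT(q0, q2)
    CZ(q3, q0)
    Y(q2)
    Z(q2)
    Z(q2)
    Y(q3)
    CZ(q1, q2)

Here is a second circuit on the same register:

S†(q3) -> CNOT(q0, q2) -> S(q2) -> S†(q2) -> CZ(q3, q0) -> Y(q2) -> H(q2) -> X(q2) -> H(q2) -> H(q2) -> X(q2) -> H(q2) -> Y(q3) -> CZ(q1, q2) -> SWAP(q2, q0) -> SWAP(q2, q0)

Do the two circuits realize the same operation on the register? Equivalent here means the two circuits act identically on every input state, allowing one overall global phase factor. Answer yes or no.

Yes — the two circuits implement the same unitary up to a global phase.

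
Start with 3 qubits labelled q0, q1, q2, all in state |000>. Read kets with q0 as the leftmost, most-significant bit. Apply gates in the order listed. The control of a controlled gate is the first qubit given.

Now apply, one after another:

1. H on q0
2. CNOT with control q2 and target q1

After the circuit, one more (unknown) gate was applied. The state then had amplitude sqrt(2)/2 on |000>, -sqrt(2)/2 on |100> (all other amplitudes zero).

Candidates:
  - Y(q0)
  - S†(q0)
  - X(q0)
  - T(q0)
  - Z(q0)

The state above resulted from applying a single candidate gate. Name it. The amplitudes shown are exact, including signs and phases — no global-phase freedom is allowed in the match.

The unique candidate consistent with the amplitudes is Z(q0).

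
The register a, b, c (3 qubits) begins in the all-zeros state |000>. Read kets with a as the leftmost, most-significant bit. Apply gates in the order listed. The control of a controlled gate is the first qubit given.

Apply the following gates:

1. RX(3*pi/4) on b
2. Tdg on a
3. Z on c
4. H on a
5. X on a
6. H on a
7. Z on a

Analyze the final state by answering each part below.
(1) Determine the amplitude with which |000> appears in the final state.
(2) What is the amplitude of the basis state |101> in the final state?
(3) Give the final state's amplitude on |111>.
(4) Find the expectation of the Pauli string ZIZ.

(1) |000> carries amplitude sqrt(2 - sqrt(2))/2 in the final state. Key observation: gates 4-7 undo each other exactly, leaving only the rest of the circuit to track.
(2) |101> carries amplitude 0 in the final state.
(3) The final state's coefficient on |111> equals 0.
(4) The expectation value of ZIZ is 1.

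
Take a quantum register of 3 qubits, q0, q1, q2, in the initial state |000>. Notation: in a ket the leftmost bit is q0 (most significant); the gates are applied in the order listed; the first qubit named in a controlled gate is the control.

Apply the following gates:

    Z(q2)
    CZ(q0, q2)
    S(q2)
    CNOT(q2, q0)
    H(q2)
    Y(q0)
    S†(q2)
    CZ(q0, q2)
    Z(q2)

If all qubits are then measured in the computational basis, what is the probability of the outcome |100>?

The probability of measuring |100> is 1/2.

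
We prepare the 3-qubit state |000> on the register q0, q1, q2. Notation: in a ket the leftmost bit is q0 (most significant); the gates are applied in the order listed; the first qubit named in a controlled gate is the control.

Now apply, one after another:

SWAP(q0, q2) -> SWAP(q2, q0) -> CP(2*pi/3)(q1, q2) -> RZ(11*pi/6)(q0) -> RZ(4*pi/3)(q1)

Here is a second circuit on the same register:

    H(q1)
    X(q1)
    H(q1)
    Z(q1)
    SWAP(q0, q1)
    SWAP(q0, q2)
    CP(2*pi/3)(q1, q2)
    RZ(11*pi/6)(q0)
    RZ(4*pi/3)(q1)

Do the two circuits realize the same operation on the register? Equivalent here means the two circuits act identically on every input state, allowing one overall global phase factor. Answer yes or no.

No, they are not equivalent — no single phase factor reconciles the two unitaries.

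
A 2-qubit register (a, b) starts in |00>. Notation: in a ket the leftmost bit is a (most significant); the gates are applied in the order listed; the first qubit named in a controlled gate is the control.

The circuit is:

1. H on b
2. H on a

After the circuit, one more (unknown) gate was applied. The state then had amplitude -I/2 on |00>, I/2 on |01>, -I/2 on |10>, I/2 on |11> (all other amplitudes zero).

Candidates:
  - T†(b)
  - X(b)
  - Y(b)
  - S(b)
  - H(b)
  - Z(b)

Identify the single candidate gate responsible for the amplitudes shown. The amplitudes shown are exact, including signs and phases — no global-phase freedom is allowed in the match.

It was Y(b) that produced the state shown.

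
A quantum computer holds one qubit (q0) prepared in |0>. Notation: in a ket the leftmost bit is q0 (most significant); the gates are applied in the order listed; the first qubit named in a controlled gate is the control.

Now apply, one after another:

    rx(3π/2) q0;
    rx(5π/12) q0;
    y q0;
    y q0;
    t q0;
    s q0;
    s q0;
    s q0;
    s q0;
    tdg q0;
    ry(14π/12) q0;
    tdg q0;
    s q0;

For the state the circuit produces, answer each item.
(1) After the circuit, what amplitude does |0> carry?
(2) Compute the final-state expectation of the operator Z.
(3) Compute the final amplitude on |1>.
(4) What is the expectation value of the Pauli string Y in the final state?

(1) The final state's coefficient on |0> equals -sqrt(6 - 3*sqrt(2))/8 + sqrt(2 - sqrt(2))/4 + sqrt(sqrt(2) + 2)/8 - I*sqrt(sqrt(2) + 2)/8 + I*sqrt(6 - 3*sqrt(2))/8 + I*sqrt(2 - sqrt(2))/4. Key observation: steps 6-9 multiply out to the identity, so the circuit reduces to the remaining gates.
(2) The observable Z averages to -3*sqrt(2)/8 - sqrt(6)/8.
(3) The amplitude on |1> is -sqrt(sqrt(2) + 2)*exp(I*pi/4)/4 - sqrt(sqrt(2) + 2)*exp(3*I*pi/4)/4 - sqrt(3*sqrt(2) + 6)*exp(I*pi/4)/8 - sqrt(2 - sqrt(2))*exp(I*pi/4)/8 + sqrt(2 - sqrt(2))*exp(3*I*pi/4)/8 + sqrt(3*sqrt(2) + 6)*exp(3*I*pi/4)/8.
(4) The expectation value of Y is -3/8 + sqrt(3)/8.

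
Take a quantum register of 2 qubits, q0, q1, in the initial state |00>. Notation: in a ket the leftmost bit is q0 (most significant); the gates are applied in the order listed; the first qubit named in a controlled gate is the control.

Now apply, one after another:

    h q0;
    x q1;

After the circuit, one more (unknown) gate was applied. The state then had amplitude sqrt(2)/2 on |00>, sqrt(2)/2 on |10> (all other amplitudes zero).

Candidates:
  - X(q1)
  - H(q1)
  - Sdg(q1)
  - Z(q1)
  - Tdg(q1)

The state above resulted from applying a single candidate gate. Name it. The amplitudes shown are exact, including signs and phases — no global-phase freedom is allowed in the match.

The applied gate was X(q1).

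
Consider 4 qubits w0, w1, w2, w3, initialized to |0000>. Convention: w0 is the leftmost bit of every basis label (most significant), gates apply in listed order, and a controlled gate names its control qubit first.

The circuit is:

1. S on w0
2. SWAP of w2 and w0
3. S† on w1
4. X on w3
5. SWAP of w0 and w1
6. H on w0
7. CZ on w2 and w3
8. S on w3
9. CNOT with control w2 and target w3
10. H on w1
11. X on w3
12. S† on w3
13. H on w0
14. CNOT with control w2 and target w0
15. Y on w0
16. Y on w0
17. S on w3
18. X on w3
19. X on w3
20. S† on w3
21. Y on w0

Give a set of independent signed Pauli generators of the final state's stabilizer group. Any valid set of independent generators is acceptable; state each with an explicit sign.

One valid set of independent stabilizer generators is +IXII, -ZIII, +IIZI, +IIIZ (any independent generating set of the same group is equally correct).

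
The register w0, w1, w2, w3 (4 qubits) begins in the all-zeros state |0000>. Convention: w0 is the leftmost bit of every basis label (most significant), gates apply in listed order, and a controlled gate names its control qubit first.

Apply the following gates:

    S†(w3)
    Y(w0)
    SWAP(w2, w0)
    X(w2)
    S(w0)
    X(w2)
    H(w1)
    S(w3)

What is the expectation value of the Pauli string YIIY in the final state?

The observable YIIY averages to 0.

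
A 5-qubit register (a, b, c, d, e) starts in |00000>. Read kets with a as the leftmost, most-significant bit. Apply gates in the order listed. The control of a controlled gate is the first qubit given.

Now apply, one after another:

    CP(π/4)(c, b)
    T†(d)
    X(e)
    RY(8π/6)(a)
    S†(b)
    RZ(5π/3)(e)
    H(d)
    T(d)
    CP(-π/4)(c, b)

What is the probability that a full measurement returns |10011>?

A full measurement returns |10011> with probability 3/8.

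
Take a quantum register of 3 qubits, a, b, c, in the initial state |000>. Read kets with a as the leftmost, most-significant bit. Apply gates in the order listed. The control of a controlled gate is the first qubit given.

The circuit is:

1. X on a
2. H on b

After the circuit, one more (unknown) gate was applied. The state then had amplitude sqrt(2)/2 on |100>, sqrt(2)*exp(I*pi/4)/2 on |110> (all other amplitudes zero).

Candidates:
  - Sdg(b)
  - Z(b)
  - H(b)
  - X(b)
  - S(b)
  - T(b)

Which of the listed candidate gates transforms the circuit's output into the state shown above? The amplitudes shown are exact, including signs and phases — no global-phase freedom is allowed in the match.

The applied gate was T(b).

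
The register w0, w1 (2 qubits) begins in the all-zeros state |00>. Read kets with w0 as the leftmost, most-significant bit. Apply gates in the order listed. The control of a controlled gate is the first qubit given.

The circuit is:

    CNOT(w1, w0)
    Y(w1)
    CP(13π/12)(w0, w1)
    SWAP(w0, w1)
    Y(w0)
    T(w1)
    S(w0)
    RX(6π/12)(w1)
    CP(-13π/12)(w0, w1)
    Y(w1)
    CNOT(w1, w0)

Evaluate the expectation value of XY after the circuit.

The observable XY averages to -1.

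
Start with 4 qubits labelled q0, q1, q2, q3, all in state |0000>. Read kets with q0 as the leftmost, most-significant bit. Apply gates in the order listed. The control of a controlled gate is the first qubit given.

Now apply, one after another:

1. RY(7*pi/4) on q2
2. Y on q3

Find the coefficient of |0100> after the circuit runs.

The final state's coefficient on |0100> equals 0.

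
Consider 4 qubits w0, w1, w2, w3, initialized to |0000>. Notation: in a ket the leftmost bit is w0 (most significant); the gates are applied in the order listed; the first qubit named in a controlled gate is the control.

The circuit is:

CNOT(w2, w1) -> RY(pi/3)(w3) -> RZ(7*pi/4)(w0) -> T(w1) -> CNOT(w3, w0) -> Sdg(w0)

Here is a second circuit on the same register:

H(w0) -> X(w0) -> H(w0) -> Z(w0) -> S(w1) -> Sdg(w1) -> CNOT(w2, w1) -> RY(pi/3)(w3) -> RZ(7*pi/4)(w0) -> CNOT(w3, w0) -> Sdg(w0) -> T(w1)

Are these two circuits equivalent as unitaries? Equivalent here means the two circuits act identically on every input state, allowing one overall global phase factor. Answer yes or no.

Yes — the two circuits implement the same unitary up to a global phase.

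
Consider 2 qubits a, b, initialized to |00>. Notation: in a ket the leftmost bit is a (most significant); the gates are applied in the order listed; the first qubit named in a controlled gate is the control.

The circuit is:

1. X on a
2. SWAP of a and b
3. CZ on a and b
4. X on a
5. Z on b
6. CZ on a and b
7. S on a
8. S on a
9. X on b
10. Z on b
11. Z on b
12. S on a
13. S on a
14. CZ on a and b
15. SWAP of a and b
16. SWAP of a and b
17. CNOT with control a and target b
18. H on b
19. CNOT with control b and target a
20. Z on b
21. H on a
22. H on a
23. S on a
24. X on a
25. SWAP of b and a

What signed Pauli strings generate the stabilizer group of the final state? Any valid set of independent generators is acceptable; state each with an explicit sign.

The stabilizer group can be generated by -XY, +ZZ, among other valid generating sets.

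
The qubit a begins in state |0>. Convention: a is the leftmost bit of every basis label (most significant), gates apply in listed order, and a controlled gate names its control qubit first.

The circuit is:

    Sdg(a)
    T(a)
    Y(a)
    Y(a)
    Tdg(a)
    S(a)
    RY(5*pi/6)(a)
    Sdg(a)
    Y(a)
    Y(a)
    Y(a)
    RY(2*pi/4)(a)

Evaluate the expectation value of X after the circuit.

The observable X averages to sqrt(3)/2. Key observation: the block from step 1 through step 6 cancels to the identity and can be dropped.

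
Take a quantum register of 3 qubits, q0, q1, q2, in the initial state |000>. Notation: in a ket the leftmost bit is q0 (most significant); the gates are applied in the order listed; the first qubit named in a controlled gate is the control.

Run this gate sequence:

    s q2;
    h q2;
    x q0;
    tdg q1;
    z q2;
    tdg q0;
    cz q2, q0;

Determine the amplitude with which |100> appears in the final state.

|100> carries amplitude -sqrt(2)*exp(3*I*pi/4)/2 in the final state.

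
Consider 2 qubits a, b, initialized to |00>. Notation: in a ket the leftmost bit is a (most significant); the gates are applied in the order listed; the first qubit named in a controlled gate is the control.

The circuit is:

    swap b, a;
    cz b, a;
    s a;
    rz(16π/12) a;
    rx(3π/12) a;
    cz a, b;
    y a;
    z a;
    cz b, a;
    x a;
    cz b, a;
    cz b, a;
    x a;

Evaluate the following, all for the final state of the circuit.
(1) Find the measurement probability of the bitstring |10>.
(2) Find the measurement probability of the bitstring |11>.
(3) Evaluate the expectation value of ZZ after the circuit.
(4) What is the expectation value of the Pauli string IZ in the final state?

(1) Outcome |10> occurs with probability sqrt(2)/4 + 1/2. Key observation: gates 10-13 undo each other exactly, leaving only the rest of the circuit to track.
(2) A full measurement returns |11> with probability 0.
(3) The observable ZZ averages to -sqrt(2)/2.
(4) The expectation value of IZ is 1.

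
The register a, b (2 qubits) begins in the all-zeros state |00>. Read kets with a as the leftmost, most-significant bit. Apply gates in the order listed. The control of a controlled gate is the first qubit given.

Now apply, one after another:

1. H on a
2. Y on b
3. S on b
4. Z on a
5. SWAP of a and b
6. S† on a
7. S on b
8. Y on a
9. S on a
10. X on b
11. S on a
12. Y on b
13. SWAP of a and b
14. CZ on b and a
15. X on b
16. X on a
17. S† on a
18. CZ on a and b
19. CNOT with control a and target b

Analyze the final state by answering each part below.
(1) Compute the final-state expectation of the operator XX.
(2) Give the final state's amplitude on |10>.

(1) The expectation value of XX is 1.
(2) The final state's coefficient on |10> equals sqrt(2)/2.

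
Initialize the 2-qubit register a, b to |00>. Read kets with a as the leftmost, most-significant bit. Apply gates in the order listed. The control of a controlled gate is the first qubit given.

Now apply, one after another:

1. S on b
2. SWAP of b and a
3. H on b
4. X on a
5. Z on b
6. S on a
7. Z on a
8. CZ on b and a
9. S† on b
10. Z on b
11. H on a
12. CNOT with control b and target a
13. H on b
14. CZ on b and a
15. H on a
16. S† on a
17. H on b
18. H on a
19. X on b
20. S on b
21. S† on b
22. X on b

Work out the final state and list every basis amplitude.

After the circuit, the state carries amplitude 0 on |00>, -1/2 + I/2 on |01>, 1/2 - I/2 on |10>, 0 on |11>.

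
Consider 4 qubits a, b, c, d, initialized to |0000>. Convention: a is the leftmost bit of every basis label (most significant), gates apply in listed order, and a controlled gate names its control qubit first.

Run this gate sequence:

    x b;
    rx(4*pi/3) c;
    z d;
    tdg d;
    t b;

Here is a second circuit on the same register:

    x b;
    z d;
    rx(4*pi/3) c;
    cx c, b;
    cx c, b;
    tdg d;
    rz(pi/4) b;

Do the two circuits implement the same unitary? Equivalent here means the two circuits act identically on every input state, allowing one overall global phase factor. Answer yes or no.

Yes: on every input state the two circuits agree up to one overall phase factor.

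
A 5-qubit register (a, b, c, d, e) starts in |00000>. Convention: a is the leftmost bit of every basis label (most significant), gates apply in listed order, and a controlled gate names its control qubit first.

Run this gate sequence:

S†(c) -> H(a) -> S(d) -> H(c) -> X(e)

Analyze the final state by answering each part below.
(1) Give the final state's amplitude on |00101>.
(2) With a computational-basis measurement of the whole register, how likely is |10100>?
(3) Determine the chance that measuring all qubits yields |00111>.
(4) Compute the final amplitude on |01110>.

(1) The amplitude on |00101> is 1/2.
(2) The probability of measuring |10100> is 0.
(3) A full measurement returns |00111> with probability 0.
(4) |01110> carries amplitude 0 in the final state.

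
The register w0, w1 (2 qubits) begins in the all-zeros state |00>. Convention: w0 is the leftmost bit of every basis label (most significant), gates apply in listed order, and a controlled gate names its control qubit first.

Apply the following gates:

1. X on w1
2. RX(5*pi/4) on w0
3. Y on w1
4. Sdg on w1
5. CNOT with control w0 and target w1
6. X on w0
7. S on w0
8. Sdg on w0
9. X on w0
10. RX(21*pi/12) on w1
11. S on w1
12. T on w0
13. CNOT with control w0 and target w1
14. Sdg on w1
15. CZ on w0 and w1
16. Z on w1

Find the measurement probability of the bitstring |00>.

Outcome |00> occurs with probability 1/8. Key observation: the block from step 6 through step 9 cancels to the identity and can be dropped.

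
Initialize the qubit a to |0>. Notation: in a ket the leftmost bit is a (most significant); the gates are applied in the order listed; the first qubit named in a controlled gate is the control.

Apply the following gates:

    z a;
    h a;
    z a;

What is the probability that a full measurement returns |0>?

Outcome |0> occurs with probability 1/2.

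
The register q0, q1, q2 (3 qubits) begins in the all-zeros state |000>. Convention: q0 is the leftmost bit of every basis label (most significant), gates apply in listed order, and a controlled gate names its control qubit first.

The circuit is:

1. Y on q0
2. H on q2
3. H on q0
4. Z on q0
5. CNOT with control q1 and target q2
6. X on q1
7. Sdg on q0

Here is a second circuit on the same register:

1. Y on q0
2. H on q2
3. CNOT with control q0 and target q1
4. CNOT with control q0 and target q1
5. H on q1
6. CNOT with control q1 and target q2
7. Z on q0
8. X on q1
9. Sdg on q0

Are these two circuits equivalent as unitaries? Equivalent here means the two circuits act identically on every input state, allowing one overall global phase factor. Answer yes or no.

No, they are not equivalent — no single phase factor reconciles the two unitaries.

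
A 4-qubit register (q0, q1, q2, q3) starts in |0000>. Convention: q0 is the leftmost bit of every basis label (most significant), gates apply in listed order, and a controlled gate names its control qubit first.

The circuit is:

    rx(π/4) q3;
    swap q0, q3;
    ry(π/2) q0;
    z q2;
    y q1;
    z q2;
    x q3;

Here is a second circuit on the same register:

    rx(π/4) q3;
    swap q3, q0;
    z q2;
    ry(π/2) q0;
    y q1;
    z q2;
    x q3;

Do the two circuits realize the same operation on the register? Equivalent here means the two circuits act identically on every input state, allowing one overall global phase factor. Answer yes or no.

Yes — the two circuits implement the same unitary up to a global phase.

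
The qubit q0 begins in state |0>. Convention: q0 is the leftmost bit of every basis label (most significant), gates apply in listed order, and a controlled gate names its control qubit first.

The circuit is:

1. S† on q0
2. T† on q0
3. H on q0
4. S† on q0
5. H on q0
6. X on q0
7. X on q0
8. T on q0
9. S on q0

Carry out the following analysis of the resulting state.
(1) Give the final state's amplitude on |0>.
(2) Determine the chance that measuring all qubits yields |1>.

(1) The amplitude on |0> is 1/2 - I/2.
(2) Outcome |1> occurs with probability 1/2.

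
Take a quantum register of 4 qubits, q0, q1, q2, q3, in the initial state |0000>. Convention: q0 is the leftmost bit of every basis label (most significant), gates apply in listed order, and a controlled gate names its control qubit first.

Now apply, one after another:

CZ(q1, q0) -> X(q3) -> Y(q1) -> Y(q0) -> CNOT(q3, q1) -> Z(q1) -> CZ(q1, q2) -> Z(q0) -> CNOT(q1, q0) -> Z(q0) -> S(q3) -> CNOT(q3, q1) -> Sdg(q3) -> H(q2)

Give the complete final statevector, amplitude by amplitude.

The final amplitudes are -sqrt(2)/2 on |1101>, -sqrt(2)/2 on |1111>, and 0 on every other basis state.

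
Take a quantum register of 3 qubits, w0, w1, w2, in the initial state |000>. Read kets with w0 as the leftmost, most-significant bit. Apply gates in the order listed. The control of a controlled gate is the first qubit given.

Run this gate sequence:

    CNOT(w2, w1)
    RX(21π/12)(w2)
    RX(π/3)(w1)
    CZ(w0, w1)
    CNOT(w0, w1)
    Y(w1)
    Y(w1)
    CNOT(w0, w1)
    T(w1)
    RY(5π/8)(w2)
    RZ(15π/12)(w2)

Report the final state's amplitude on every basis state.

After the circuit, the state carries amplitude sqrt(3)*I*sqrt(1/2 - sqrt(2)/4)*exp(-5*I*pi/8)*sin(5*pi/16)/2 - sqrt(3)*sqrt(sqrt(2)/4 + 1/2)*exp(-5*I*pi/8)*cos(5*pi/16)/2 on |000>, -sqrt(3)*sqrt(sqrt(2)/4 + 1/2)*exp(5*I*pi/8)*sin(5*pi/16)/2 - sqrt(3)*I*sqrt(1/2 - sqrt(2)/4)*exp(5*I*pi/8)*cos(5*pi/16)/2 on |001>, sqrt(1/2 - sqrt(2)/4)*exp(-3*I*pi/8)*sin(5*pi/16)/2 + I*sqrt(sqrt(2)/4 + 1/2)*exp(-3*I*pi/8)*cos(5*pi/16)/2 on |010>, I*sqrt(sqrt(2)/4 + 1/2)*exp(7*I*pi/8)*sin(5*pi/16)/2 - sqrt(1/2 - sqrt(2)/4)*exp(7*I*pi/8)*cos(5*pi/16)/2 on |011>, 0 on |100>, 0 on |101>, 0 on |110>, 0 on |111>. Key observation: gates 5-8 undo each other exactly, leaving only the rest of the circuit to track.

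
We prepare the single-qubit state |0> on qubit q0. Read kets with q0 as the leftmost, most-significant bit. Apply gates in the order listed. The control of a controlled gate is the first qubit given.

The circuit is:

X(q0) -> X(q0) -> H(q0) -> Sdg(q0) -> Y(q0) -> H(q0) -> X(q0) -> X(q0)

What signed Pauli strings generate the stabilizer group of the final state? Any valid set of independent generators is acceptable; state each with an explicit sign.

The stabilizer group can be generated by +Y, among other valid generating sets.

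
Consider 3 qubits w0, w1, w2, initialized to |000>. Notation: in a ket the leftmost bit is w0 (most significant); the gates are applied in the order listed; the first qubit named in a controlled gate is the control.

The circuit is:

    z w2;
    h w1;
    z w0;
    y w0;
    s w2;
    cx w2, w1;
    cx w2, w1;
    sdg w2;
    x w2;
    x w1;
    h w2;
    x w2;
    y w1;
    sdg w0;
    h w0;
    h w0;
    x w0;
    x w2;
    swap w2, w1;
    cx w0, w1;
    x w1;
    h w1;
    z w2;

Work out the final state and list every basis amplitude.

After the circuit, the state carries amplitude sqrt(2)*I/2 on |010>, sqrt(2)*I/2 on |011>, and 0 on every other basis state. Key observation: steps 5-8 multiply out to the identity, so the circuit reduces to the remaining gates.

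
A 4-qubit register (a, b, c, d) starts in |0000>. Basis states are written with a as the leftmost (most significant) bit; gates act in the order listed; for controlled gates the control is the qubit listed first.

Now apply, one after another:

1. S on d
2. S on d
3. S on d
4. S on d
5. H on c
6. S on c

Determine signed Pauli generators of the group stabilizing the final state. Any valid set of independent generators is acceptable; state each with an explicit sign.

The stabilizer group can be generated by +IIYI, +ZIII, +IZII, +IIIZ, among other valid generating sets. Key observation: steps 1-4 multiply out to the identity, so the circuit reduces to the remaining gates.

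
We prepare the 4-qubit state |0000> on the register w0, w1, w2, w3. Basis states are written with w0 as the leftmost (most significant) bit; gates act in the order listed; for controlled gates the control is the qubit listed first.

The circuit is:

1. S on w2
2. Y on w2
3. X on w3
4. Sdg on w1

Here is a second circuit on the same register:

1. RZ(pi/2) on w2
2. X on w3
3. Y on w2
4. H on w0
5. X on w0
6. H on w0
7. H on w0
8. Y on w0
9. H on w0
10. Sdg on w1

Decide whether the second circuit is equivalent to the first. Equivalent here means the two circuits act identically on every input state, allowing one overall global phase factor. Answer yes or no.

No — the two circuits implement different unitaries, even allowing a global phase.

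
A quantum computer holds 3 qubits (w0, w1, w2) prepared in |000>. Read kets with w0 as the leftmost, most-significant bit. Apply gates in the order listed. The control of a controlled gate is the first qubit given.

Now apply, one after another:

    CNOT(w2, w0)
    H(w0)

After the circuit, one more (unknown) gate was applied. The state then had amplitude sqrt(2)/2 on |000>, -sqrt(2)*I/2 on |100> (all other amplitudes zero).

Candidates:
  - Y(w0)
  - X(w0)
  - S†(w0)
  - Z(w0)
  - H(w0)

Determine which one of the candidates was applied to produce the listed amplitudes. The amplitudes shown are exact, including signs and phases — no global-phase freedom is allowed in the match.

The unique candidate consistent with the amplitudes is S†(w0).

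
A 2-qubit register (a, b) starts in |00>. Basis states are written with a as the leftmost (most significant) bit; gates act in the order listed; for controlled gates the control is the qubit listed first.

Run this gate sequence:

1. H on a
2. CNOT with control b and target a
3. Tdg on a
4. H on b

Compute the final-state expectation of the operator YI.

In the final state, YI has expectation -sqrt(2)/2.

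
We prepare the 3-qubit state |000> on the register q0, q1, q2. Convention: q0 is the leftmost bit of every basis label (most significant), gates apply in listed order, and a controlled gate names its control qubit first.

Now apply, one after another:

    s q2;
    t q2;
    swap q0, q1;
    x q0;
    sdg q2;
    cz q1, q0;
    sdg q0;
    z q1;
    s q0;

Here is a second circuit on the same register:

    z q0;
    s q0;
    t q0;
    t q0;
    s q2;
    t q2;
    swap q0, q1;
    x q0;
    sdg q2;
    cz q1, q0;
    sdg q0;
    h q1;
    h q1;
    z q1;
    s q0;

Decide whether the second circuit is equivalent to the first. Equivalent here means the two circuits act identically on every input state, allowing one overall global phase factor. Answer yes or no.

Yes: on every input state the two circuits agree up to one overall phase factor.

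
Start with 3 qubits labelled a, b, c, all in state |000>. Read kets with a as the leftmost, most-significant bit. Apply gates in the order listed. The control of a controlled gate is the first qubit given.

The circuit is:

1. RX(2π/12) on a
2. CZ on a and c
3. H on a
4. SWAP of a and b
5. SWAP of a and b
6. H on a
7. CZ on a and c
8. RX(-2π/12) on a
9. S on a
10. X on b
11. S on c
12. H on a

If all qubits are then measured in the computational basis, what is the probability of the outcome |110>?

A full measurement returns |110> with probability 1/2. Key observation: the block from step 1 through step 8 cancels to the identity and can be dropped.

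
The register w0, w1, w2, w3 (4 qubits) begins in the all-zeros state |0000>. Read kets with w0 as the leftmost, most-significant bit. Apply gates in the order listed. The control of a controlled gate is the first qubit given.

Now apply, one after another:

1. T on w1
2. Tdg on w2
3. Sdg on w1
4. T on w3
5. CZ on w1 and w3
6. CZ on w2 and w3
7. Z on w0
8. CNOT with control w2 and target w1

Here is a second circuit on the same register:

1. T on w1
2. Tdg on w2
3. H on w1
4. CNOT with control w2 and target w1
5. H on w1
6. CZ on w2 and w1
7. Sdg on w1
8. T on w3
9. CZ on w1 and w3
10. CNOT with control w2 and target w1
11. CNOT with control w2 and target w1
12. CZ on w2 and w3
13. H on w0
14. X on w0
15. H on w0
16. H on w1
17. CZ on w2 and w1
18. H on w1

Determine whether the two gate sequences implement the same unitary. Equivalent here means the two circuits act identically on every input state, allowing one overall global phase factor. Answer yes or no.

Yes, they are equivalent — the unitaries differ by at most a global phase.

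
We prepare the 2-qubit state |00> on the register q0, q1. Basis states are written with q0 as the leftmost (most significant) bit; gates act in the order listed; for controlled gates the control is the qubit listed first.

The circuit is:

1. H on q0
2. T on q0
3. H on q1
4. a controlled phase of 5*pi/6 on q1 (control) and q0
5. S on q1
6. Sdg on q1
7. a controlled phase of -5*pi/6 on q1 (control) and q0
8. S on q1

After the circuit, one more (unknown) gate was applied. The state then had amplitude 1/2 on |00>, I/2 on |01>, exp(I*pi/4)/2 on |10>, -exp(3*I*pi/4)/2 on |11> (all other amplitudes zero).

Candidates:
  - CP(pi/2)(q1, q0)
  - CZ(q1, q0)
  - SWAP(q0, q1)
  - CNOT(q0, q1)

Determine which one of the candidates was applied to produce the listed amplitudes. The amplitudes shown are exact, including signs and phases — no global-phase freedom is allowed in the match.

The unique candidate consistent with the amplitudes is CZ(q1, q0).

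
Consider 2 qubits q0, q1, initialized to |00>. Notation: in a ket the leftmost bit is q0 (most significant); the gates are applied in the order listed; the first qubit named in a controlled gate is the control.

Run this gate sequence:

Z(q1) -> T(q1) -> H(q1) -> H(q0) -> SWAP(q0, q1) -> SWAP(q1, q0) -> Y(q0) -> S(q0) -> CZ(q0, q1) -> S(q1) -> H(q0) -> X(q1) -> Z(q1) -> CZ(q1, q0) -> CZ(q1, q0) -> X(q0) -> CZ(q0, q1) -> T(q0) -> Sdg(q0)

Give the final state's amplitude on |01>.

The final state's coefficient on |01> equals sqrt(2)*(-1 + I)/4.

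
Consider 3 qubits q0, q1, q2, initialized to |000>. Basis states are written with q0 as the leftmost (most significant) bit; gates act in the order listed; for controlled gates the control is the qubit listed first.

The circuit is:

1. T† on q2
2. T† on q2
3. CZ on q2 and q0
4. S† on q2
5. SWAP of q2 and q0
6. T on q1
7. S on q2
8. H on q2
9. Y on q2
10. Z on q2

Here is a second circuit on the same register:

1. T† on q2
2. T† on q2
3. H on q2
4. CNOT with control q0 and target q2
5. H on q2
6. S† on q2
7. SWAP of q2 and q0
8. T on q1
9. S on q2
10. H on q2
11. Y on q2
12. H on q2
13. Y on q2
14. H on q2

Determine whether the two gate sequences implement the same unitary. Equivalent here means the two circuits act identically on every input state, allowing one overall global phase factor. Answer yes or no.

No, they are not equivalent — no single phase factor reconciles the two unitaries.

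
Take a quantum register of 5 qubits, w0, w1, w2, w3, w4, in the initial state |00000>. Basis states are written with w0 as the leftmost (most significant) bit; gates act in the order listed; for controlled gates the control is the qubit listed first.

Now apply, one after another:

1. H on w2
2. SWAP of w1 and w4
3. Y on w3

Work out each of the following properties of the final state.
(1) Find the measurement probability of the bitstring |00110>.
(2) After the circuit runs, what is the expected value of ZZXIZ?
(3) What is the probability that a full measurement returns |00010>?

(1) Outcome |00110> occurs with probability 1/2.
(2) The expectation value of ZZXIZ is 1.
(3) Outcome |00010> occurs with probability 1/2.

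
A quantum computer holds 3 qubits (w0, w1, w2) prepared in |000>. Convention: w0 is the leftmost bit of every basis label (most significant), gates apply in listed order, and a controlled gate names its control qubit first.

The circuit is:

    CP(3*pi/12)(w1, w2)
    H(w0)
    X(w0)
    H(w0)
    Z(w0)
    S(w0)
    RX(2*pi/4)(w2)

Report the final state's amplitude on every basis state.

After the circuit, the state carries amplitude sqrt(2)/2 on |000>, -sqrt(2)*I/2 on |001>, and 0 on every other basis state.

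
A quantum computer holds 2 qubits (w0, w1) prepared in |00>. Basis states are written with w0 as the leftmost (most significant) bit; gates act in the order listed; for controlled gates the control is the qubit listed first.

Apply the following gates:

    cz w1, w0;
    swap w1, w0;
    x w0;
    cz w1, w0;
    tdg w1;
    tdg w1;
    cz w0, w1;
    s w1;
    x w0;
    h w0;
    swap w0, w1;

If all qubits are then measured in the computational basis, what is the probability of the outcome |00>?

A full measurement returns |00> with probability 1/2.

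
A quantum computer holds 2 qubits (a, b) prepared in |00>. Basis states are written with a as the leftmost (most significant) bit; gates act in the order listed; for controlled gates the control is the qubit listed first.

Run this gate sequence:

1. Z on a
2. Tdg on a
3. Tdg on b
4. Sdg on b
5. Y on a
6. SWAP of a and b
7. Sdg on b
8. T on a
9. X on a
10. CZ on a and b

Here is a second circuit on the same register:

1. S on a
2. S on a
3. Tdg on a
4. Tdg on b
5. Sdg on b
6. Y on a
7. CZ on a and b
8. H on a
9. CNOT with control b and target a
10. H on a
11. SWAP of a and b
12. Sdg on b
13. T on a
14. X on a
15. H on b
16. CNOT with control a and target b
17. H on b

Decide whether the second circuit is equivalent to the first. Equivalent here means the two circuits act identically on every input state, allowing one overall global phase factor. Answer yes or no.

Yes, they are equivalent — the unitaries differ by at most a global phase.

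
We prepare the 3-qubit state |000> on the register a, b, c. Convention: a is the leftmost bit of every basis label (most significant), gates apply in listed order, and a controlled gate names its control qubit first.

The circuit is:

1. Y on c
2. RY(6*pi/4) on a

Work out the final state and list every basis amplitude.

The final amplitudes are -sqrt(2)*I/2 on |001>, sqrt(2)*I/2 on |101>, and 0 on every other basis state.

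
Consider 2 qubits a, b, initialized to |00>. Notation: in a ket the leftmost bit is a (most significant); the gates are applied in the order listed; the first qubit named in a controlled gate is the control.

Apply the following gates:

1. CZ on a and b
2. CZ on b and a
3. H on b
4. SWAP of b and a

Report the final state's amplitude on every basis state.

After the circuit, the state carries amplitude sqrt(2)/2 on |00>, 0 on |01>, sqrt(2)/2 on |10>, 0 on |11>.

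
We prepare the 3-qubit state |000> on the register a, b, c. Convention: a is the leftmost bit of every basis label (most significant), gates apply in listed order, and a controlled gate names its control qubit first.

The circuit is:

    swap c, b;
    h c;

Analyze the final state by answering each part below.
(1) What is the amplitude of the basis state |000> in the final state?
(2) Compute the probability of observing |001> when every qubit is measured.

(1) The amplitude on |000> is sqrt(2)/2.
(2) Outcome |001> occurs with probability 1/2.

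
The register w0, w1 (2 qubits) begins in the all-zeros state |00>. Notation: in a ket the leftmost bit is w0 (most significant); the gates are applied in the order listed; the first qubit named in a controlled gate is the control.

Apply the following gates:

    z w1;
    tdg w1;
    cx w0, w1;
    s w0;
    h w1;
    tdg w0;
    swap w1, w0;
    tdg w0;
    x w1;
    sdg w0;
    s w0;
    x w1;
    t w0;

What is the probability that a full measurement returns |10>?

The probability of measuring |10> is 1/2.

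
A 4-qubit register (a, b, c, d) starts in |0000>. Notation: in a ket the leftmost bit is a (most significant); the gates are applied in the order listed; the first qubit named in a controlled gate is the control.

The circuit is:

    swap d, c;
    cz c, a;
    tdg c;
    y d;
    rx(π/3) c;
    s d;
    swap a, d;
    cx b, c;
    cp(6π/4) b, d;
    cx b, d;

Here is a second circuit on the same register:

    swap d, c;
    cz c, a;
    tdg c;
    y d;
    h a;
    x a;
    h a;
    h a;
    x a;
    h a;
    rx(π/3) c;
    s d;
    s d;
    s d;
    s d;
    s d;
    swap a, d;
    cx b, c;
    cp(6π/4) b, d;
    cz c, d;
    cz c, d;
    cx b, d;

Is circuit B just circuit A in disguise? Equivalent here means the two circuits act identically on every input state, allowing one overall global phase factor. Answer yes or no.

Yes — the two circuits implement the same unitary up to a global phase.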